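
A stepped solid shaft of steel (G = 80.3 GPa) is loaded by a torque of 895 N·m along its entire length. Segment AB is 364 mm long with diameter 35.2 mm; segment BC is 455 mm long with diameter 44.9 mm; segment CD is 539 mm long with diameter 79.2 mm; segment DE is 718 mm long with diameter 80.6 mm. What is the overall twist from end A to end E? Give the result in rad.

0.0431 rad

J_AB = π(0.0352)⁴/32 = 1.51×10^-7 m⁴; J_BC = π(0.0449)⁴/32 = 3.99×10^-7 m⁴; J_CD = π(0.0792)⁴/32 = 3.86×10^-6 m⁴; J_DE = π(0.0806)⁴/32 = 4.14×10^-6 m⁴.
θ = (T/G)·Σ L_i/J_i = (895.0/80.3×10⁹)·(0.364/1.51×10^-7 + 0.455/3.99×10^-7 + 0.539/3.86×10^-6 + 0.718/4.14×10^-6) = 0.04311 rad.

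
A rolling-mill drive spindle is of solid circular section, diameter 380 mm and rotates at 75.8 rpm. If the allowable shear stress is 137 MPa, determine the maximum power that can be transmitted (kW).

J = πd⁴/32 = π(0.380)⁴/32 = 2.047×10^-3 m⁴.
T_max = τ_allow·J/r = 1.37×10^8 × 2.047×10^-3 / 0.190 = 1.476e6 N·m.
ω = 2π·75.8/60 = 7.938 rad/s, so P_max = T_max·ω = 1.172×10^7 W.

11700 kW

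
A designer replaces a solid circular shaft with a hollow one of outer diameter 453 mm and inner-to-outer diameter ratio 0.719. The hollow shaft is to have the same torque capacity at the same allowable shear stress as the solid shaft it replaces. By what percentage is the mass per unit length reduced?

40.6 %

Equal τ_max and T ⇒ the solid shaft needs d_s³ = d_o³(1−k⁴), so d_s = 453·(1−0.719⁴)^(1/3) = 408.4 mm.
Area ratio A_h/A_s = d_o²(1−k²)/d_s² = (1−k²)/(1−k⁴)^(2/3) = 0.5943.
Mass saving = 1 − 0.5943 = 40.6 %.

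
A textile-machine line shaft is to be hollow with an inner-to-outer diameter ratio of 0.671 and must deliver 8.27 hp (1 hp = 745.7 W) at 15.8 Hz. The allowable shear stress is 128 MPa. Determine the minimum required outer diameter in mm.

ω = 2π·15.8 = 99.27 rad/s, so T = P/ω = 8.27×745.7 / 99.27 = 62.12 N·m.
For a hollow shaft with d_i/d_o = 0.671: τ_max = 16T/(π d_o³ (1−k⁴)), so d_o = [16T/(π τ_allow (1−k⁴))]^(1/3) = [16·62.12/(π·1.28×10^8·0.7973)]^(1/3) = 0.01458 m.

14.6 mm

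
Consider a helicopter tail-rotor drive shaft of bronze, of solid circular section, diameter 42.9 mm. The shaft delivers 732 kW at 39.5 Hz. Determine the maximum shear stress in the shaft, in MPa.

190 MPa

ω = 2π·39.5 = 248.2 rad/s, so T = P/ω = 732×10³ / 248.2 = 2949 N·m.
J = πd⁴/32 = π(0.0429)⁴/32 = 3.325×10^-7 m⁴.
τ_max = T·r/J = 2949 × 0.0215 / 3.325×10^-7 = 1.903×10^8 Pa.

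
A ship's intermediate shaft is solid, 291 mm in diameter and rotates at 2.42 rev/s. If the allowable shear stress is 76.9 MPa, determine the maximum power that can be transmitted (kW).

J = πd⁴/32 = π(0.291)⁴/32 = 7.040×10^-4 m⁴.
T_max = τ_allow·J/r = 7.69×10^7 × 7.040×10^-4 / 0.145 = 372100 N·m.
ω = 2π·2.42 = 15.21 rad/s, so P_max = T_max·ω = 5.658×10^6 W.

5660 kW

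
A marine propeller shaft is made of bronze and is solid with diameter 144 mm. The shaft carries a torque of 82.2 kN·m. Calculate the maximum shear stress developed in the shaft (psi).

J = πd⁴/32 = π(0.144)⁴/32 = 4.221×10^-5 m⁴.
τ_max = T·r/J = 82200 × 0.0720 / 4.221×10^-5 = 1.402×10^8 Pa.

20300 psi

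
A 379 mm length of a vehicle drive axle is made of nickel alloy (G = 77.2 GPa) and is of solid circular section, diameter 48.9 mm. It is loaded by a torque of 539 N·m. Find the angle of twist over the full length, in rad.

J = πd⁴/32 = π(0.0489)⁴/32 = 5.614×10^-7 m⁴.
θ = T·L/(G·J) = 539.0 × 0.379 / (77.2×10⁹ × 5.614×10^-7) = 4.714×10^-3 rad.

0.00471 rad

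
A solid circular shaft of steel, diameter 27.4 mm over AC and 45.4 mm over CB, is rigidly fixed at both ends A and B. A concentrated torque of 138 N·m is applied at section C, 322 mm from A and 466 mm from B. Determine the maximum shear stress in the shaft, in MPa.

Compatibility: T_A·a/J_AC = T_B·b/J_CB with T_A + T_B = T₀.
J_AC = 5.53×10^-8 m⁴, J_CB = 4.17×10^-7 m⁴, so T_A = T₀·(J_AC/a)/((J_AC/a)+(J_CB/b)) = 22.23 N·m, T_B = 115.8 N·m.
τ in each portion: τ_AC = 5.50×10^6 Pa, τ_CB = 6.30×10^6 Pa; maximum is in CB.
τ_max = T_CB·r/J = 115.8·0.0227/4.17×10^-7 = 6.301×10^6 Pa.

6.30 MPa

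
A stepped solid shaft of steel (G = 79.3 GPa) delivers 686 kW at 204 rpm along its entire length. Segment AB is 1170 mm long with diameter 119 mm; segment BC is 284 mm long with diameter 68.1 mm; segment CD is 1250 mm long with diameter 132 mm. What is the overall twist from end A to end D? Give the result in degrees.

5.47°

ω = 2π·204/60 = 21.36 rad/s, so T = P/ω = 686×10³ / 21.36 = 32110 N·m.
J_AB = π(0.119)⁴/32 = 1.97×10^-5 m⁴; J_BC = π(0.0681)⁴/32 = 2.11×10^-6 m⁴; J_CD = π(0.132)⁴/32 = 2.98×10^-5 m⁴.
θ = (T/G)·Σ L_i/J_i = (32110/79.3×10⁹)·(1.17/1.97×10^-5 + 0.284/2.11×10^-6 + 1.25/2.98×10^-5) = 0.09551 rad.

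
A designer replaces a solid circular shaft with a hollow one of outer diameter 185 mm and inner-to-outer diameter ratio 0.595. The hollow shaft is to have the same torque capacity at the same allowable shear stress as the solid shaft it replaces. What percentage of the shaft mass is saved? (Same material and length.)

29.4 %

Equal τ_max and T ⇒ the solid shaft needs d_s³ = d_o³(1−k⁴), so d_s = 185·(1−0.595⁴)^(1/3) = 176.9 mm.
Area ratio A_h/A_s = d_o²(1−k²)/d_s² = (1−k²)/(1−k⁴)^(2/3) = 0.7063.
Mass saving = 1 − 0.7063 = 29.4 %.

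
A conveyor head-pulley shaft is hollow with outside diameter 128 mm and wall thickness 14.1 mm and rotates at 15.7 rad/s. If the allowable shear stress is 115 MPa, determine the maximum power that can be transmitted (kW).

J = π(d_o⁴ − d_i⁴)/32 = π(0.128⁴ − 0.0998⁴)/32 = 1.661×10^-5 m⁴.
T_max = τ_allow·J/r = 1.15×10^8 × 1.661×10^-5 / 0.0640 = 29850 N·m.
ω = 15.7 rad/s, so P_max = T_max·ω = 4.687×10^5 W.

469 kW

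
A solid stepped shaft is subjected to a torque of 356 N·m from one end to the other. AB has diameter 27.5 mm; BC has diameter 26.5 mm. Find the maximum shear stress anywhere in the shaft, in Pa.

Under the same torque, τ_max = 16T/(πd³) is largest where d is smallest — segment BC (d = 26.5 mm).
τ_max = 16·356.0/(π·(0.0265)³) = 9.743×10^7 Pa.

9.74e7 Pa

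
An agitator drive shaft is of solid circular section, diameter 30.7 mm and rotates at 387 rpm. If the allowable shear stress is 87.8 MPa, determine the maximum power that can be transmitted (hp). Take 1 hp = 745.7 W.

J = πd⁴/32 = π(0.0307)⁴/32 = 8.721×10^-8 m⁴.
T_max = τ_allow·J/r = 8.78×10^7 × 8.721×10^-8 / 0.0153 = 498.8 N·m.
ω = 2π·387/60 = 40.53 rad/s, so P_max = T_max·ω = 2.022×10^4 W.

27.1 hp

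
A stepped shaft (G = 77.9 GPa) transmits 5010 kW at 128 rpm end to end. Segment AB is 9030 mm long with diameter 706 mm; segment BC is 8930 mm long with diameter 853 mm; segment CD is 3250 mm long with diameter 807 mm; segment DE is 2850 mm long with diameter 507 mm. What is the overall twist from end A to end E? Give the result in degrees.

ω = 2π·128/60 = 13.40 rad/s, so T = P/ω = 5010×10³ / 13.40 = 373800 N·m.
J_AB = π(0.706)⁴/32 = 0.0244 m⁴; J_BC = π(0.853)⁴/32 = 0.0520 m⁴; J_CD = π(0.807)⁴/32 = 0.0416 m⁴; J_DE = π(0.507)⁴/32 = 6.49×10^-3 m⁴.
θ = (T/G)·Σ L_i/J_i = (373800/77.9×10⁹)·(9.03/0.0244 + 8.93/0.0520 + 3.25/0.0416 + 2.85/6.49×10^-3) = 5.083×10^-3 rad.

0.291°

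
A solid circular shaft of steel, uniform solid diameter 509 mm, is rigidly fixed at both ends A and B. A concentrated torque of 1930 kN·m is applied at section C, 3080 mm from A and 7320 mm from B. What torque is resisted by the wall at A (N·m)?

1.36e6 N·m

With uniform GJ and both ends fixed, compatibility θ_AC = θ_CB gives T_A·a = T_B·b, together with T_A + T_B = T₀.
T_A = T₀·b/(a+b) = 1.930e6·7320/10400 = 1.358e6 N·m; T_B = 571600 N·m.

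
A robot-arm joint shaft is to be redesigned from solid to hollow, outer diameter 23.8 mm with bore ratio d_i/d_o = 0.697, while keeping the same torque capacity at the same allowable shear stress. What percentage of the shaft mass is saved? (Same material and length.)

38.5 %

Equal τ_max and T ⇒ the solid shaft needs d_s³ = d_o³(1−k⁴), so d_s = 23.8·(1−0.697⁴)^(1/3) = 21.76 mm.
Area ratio A_h/A_s = d_o²(1−k²)/d_s² = (1−k²)/(1−k⁴)^(2/3) = 0.6153.
Mass saving = 1 − 0.6153 = 38.5 %.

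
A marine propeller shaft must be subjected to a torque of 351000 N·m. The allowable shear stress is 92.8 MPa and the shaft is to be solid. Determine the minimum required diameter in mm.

For a solid shaft τ_max = 16T/(πd³), so d = (16T/(π τ_allow))^(1/3) = (16·351000/(π·9.28×10^7))^(1/3) = 0.2681 m.

268 mm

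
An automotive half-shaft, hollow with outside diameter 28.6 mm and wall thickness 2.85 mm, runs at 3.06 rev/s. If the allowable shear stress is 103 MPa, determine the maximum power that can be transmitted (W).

5360 W

J = π(d_o⁴ − d_i⁴)/32 = π(0.0286⁴ − 0.0229⁴)/32 = 3.869×10^-8 m⁴.
T_max = τ_allow·J/r = 1.03×10^8 × 3.869×10^-8 / 0.0143 = 278.6 N·m.
ω = 2π·3.06 = 19.23 rad/s, so P_max = T_max·ω = 5357 W.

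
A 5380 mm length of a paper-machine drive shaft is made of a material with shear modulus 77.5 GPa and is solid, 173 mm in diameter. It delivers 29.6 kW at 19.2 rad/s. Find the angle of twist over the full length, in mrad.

1.22 mrad

ω = 19.2 rad/s, so T = P/ω = 29.6×10³ / 19.20 = 1542 N·m.
J = πd⁴/32 = π(0.173)⁴/32 = 8.794×10^-5 m⁴.
θ = T·L/(G·J) = 1542 × 5.38 / (77.5×10⁹ × 8.794×10^-5) = 1.217×10^-3 rad.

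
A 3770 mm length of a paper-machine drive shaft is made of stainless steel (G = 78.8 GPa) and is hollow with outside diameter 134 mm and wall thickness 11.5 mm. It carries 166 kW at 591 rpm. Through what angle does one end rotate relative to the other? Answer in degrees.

ω = 2π·591/60 = 61.89 rad/s, so T = P/ω = 166×10³ / 61.89 = 2682 N·m.
J = π(d_o⁴ − d_i⁴)/32 = π(0.134⁴ − 0.111⁴)/32 = 1.675×10^-5 m⁴.
θ = T·L/(G·J) = 2682 × 3.77 / (78.8×10⁹ × 1.675×10^-5) = 7.661×10^-3 rad.

0.439°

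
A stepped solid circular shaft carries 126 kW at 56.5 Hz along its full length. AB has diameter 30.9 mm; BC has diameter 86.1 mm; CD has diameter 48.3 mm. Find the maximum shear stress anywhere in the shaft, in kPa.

ω = 2π·56.5 = 355.0 rad/s, so T = P/ω = 126×10³ / 355.0 = 354.9 N·m.
Under the same torque, τ_max = 16T/(πd³) is largest where d is smallest — segment AB (d = 30.9 mm).
τ_max = 16·354.9/(π·(0.0309)³) = 6.127×10^7 Pa.

61300 kPa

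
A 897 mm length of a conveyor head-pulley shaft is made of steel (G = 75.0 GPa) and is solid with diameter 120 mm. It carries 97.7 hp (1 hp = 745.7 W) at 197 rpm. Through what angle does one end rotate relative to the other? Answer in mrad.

ω = 2π·197/60 = 20.63 rad/s, so T = P/ω = 97.7×745.7 / 20.63 = 3532 N·m.
J = πd⁴/32 = π(0.120)⁴/32 = 2.036×10^-5 m⁴.
θ = T·L/(G·J) = 3532 × 0.897 / (75.0×10⁹ × 2.036×10^-5) = 2.075×10^-3 rad.

2.07 mrad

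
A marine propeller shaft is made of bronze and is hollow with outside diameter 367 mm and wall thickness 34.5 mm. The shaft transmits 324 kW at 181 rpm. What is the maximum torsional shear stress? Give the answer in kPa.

ω = 2π·181/60 = 18.95 rad/s, so T = P/ω = 324×10³ / 18.95 = 17090 N·m.
J = π(d_o⁴ − d_i⁴)/32 = π(0.367⁴ − 0.298⁴)/32 = 1.007×10^-3 m⁴.
τ_max = T·r/J = 17090 × 0.183 / 1.007×10^-3 = 3.116×10^6 Pa.

3120 kPa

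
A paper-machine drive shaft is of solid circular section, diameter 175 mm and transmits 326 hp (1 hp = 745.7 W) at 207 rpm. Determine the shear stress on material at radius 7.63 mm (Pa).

929000 Pa

ω = 2π·207/60 = 21.68 rad/s, so T = P/ω = 326×745.7 / 21.68 = 11210 N·m.
J = πd⁴/32 = π(0.175)⁴/32 = 9.208×10^-5 m⁴.
Shear stress varies linearly with radius: τ = T·r/J = 11210 × 0.00763 / 9.208×10^-5 = 9.293×10^5 Pa.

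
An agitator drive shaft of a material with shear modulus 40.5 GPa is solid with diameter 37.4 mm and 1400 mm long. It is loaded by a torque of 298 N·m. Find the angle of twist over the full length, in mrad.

J = πd⁴/32 = π(0.0374)⁴/32 = 1.921×10^-7 m⁴.
θ = T·L/(G·J) = 298.0 × 1.40 / (40.5×10⁹ × 1.921×10^-7) = 0.05363 rad.

53.6 mrad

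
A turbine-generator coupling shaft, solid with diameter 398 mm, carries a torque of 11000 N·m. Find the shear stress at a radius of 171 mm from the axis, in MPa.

J = πd⁴/32 = π(0.398)⁴/32 = 2.463×10^-3 m⁴.
Shear stress varies linearly with radius: τ = T·r/J = 11000 × 0.171 / 2.463×10^-3 = 7.636×10^5 Pa.

0.764 MPa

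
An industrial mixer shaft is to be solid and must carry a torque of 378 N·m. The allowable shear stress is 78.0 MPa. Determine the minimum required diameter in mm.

29.1 mm

For a solid shaft τ_max = 16T/(πd³), so d = (16T/(π τ_allow))^(1/3) = (16·378.0/(π·7.80×10^7))^(1/3) = 0.02912 m.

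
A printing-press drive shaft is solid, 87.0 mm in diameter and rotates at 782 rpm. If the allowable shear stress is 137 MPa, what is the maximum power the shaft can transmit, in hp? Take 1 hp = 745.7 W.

J = πd⁴/32 = π(0.0870)⁴/32 = 5.624×10^-6 m⁴.
T_max = τ_allow·J/r = 1.37×10^8 × 5.624×10^-6 / 0.0435 = 17710 N·m.
ω = 2π·782/60 = 81.89 rad/s, so P_max = T_max·ω = 1.451×10^6 W.

1950 hp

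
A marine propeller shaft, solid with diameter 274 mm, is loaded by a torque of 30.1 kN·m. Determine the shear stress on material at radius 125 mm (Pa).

J = πd⁴/32 = π(0.274)⁴/32 = 5.534×10^-4 m⁴.
Shear stress varies linearly with radius: τ = T·r/J = 30100 × 0.125 / 5.534×10^-4 = 6.799×10^6 Pa.

6.80e6 Pa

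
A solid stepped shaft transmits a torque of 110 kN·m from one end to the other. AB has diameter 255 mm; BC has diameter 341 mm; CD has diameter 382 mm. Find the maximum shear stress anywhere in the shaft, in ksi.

4.90 ksi

Under the same torque, τ_max = 16T/(πd³) is largest where d is smallest — segment AB (d = 255 mm).
τ_max = 16·110000/(π·(0.255)³) = 3.379×10^7 Pa.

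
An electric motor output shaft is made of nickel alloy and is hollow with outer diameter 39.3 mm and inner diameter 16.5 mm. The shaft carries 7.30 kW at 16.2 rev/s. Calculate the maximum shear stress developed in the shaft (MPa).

ω = 2π·16.2 = 101.8 rad/s, so T = P/ω = 7.30×10³ / 101.8 = 71.72 N·m.
J = π(d_o⁴ − d_i⁴)/32 = π(0.0393⁴ − 0.0165⁴)/32 = 2.269×10^-7 m⁴.
τ_max = T·r/J = 71.72 × 0.0196 / 2.269×10^-7 = 6.211×10^6 Pa.

6.21 MPa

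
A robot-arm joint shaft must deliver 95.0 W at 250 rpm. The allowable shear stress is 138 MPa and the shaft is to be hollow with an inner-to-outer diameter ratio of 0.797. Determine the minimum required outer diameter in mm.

ω = 2π·250/60 = 26.18 rad/s, so T = P/ω = 95.0 / 26.18 = 3.629 N·m.
For a hollow shaft with d_i/d_o = 0.797: τ_max = 16T/(π d_o³ (1−k⁴)), so d_o = [16T/(π τ_allow (1−k⁴))]^(1/3) = [16·3.629/(π·1.38×10^8·0.5965)]^(1/3) = 0.006078 m.

6.08 mm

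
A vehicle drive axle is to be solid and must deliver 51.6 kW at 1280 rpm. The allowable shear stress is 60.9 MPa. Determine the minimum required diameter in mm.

ω = 2π·1280/60 = 134.0 rad/s, so T = P/ω = 51.6×10³ / 134.0 = 385.0 N·m.
For a solid shaft τ_max = 16T/(πd³), so d = (16T/(π τ_allow))^(1/3) = (16·385.0/(π·6.09×10^7))^(1/3) = 0.03181 m.

31.8 mm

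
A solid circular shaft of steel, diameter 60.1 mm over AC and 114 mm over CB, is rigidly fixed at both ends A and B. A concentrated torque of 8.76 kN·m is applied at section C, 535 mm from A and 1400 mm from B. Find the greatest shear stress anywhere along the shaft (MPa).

34.6 MPa

Compatibility: T_A·a/J_AC = T_B·b/J_CB with T_A + T_B = T₀.
J_AC = 1.28×10^-6 m⁴, J_CB = 1.66×10^-5 m⁴, so T_A = T₀·(J_AC/a)/((J_AC/a)+(J_CB/b)) = 1473 N·m, T_B = 7287 N·m.
τ in each portion: τ_AC = 3.46×10^7 Pa, τ_CB = 2.50×10^7 Pa; maximum is in AC.
τ_max = T_AC·r/J = 1473·0.0301/1.28×10^-6 = 3.456×10^7 Pa.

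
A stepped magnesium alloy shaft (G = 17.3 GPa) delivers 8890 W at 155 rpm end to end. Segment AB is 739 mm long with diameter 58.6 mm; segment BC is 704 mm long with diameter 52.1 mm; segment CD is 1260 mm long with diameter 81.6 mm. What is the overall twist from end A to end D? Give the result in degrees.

3.45°

ω = 2π·155/60 = 16.23 rad/s, so T = P/ω = 8890 / 16.23 = 547.7 N·m.
J_AB = π(0.0586)⁴/32 = 1.16×10^-6 m⁴; J_BC = π(0.0521)⁴/32 = 7.23×10^-7 m⁴; J_CD = π(0.0816)⁴/32 = 4.35×10^-6 m⁴.
θ = (T/G)·Σ L_i/J_i = (547.7/17.3×10⁹)·(0.739/1.16×10^-6 + 0.704/7.23×10^-7 + 1.26/4.35×10^-6) = 0.06019 rad.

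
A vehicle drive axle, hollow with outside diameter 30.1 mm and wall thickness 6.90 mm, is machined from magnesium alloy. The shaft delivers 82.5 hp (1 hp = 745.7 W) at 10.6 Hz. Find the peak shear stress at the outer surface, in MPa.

ω = 2π·10.6 = 66.60 rad/s, so T = P/ω = 82.5×745.7 / 66.60 = 923.7 N·m.
J = π(d_o⁴ − d_i⁴)/32 = π(0.0301⁴ − 0.0163⁴)/32 = 7.366×10^-8 m⁴.
τ_max = T·r/J = 923.7 × 0.0151 / 7.366×10^-8 = 1.887×10^8 Pa.

189 MPa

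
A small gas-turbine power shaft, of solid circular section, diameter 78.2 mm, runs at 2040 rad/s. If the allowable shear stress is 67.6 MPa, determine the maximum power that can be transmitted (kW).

J = πd⁴/32 = π(0.0782)⁴/32 = 3.671×10^-6 m⁴.
T_max = τ_allow·J/r = 6.76×10^7 × 3.671×10^-6 / 0.0391 = 6347 N·m.
ω = 2040 rad/s, so P_max = T_max·ω = 1.295×10^7 W.

12900 kW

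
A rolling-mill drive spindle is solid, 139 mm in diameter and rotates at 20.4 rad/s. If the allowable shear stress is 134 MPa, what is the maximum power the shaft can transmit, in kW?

J = πd⁴/32 = π(0.139)⁴/32 = 3.665×10^-5 m⁴.
T_max = τ_allow·J/r = 1.34×10^8 × 3.665×10^-5 / 0.0695 = 70660 N·m.
ω = 20.4 rad/s, so P_max = T_max·ω = 1.441×10^6 W.

1440 kW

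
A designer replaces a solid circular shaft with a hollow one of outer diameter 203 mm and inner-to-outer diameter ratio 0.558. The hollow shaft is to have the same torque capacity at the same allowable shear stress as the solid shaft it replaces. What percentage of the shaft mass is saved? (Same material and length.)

26.3 %

Equal τ_max and T ⇒ the solid shaft needs d_s³ = d_o³(1−k⁴), so d_s = 203·(1−0.558⁴)^(1/3) = 196.2 mm.
Area ratio A_h/A_s = d_o²(1−k²)/d_s² = (1−k²)/(1−k⁴)^(2/3) = 0.7371.
Mass saving = 1 − 0.7371 = 26.3 %.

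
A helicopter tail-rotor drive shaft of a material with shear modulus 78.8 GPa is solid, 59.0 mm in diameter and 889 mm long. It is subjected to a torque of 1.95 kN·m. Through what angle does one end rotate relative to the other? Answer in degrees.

J = πd⁴/32 = π(0.0590)⁴/32 = 1.190×10^-6 m⁴.
θ = T·L/(G·J) = 1950 × 0.889 / (78.8×10⁹ × 1.190×10^-6) = 0.01849 rad.

1.06°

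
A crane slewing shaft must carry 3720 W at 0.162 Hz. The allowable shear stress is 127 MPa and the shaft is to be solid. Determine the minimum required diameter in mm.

ω = 2π·0.162 = 1.018 rad/s, so T = P/ω = 3720 / 1.018 = 3655 N·m.
For a solid shaft τ_max = 16T/(πd³), so d = (16T/(π τ_allow))^(1/3) = (16·3655/(π·1.27×10^8))^(1/3) = 0.05272 m.

52.7 mm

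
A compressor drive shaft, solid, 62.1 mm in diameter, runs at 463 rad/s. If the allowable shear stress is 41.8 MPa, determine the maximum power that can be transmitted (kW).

910 kW

J = πd⁴/32 = π(0.0621)⁴/32 = 1.460×10^-6 m⁴.
T_max = τ_allow·J/r = 4.18×10^7 × 1.460×10^-6 / 0.0311 = 1966 N·m.
ω = 463 rad/s, so P_max = T_max·ω = 9.100×10^5 W.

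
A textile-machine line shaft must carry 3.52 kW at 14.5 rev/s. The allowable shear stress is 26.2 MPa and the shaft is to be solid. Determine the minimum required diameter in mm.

ω = 2π·14.5 = 91.11 rad/s, so T = P/ω = 3.52×10³ / 91.11 = 38.64 N·m.
For a solid shaft τ_max = 16T/(πd³), so d = (16T/(π τ_allow))^(1/3) = (16·38.64/(π·2.62×10^7))^(1/3) = 0.01958 m.

19.6 mm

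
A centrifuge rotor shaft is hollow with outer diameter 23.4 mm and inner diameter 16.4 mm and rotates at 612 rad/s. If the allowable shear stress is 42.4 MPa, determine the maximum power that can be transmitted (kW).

J = π(d_o⁴ − d_i⁴)/32 = π(0.0234⁴ − 0.0164⁴)/32 = 2.233×10^-8 m⁴.
T_max = τ_allow·J/r = 4.24×10^7 × 2.233×10^-8 / 0.0117 = 80.93 N·m.
ω = 612 rad/s, so P_max = T_max·ω = 4.953×10^4 W.

49.5 kW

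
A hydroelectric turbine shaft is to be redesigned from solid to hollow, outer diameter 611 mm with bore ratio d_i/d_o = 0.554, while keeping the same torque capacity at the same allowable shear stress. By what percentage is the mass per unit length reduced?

26.0 %

Equal τ_max and T ⇒ the solid shaft needs d_s³ = d_o³(1−k⁴), so d_s = 611·(1−0.554⁴)^(1/3) = 591.2 mm.
Area ratio A_h/A_s = d_o²(1−k²)/d_s² = (1−k²)/(1−k⁴)^(2/3) = 0.7403.
Mass saving = 1 − 0.7403 = 26.0 %.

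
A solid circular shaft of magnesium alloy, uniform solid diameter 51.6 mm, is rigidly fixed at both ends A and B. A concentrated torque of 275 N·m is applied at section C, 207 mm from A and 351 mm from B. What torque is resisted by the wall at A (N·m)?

173 N·m

With uniform GJ and both ends fixed, compatibility θ_AC = θ_CB gives T_A·a = T_B·b, together with T_A + T_B = T₀.
T_A = T₀·b/(a+b) = 275.0·351/558.0 = 173.0 N·m; T_B = 102.0 N·m.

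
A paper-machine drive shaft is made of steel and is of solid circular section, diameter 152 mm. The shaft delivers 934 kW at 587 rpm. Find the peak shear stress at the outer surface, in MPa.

ω = 2π·587/60 = 61.47 rad/s, so T = P/ω = 934×10³ / 61.47 = 15190 N·m.
J = πd⁴/32 = π(0.152)⁴/32 = 5.241×10^-5 m⁴.
τ_max = T·r/J = 15190 × 0.0760 / 5.241×10^-5 = 2.204×10^7 Pa.

22.0 MPa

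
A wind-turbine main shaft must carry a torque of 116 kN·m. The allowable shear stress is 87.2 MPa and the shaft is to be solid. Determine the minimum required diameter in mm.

For a solid shaft τ_max = 16T/(πd³), so d = (16T/(π τ_allow))^(1/3) = (16·116000/(π·8.72×10^7))^(1/3) = 0.1892 m.

189 mm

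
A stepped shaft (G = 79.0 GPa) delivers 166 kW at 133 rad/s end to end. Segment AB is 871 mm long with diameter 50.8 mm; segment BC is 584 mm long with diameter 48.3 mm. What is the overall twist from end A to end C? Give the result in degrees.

2.20°

ω = 133 rad/s, so T = P/ω = 166×10³ / 133.0 = 1248 N·m.
J_AB = π(0.0508)⁴/32 = 6.54×10^-7 m⁴; J_BC = π(0.0483)⁴/32 = 5.34×10^-7 m⁴.
θ = (T/G)·Σ L_i/J_i = (1248/79.0×10⁹)·(0.871/6.54×10^-7 + 0.584/5.34×10^-7) = 0.03832 rad.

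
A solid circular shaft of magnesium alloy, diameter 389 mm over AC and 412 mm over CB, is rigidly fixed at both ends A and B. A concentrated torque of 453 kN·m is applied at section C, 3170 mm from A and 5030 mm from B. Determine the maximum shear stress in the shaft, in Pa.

Compatibility: T_A·a/J_AC = T_B·b/J_CB with T_A + T_B = T₀.
J_AC = 2.25×10^-3 m⁴, J_CB = 2.83×10^-3 m⁴, so T_A = T₀·(J_AC/a)/((J_AC/a)+(J_CB/b)) = 252600 N·m, T_B = 200400 N·m.
τ in each portion: τ_AC = 2.19×10^7 Pa, τ_CB = 1.46×10^7 Pa; maximum is in AC.
τ_max = T_AC·r/J = 252600·0.195/2.25×10^-3 = 2.186×10^7 Pa.

2.19e7 Pa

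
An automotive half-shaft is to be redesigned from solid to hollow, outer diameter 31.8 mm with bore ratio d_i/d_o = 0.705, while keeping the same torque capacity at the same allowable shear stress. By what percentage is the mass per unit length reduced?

39.2 %

Equal τ_max and T ⇒ the solid shaft needs d_s³ = d_o³(1−k⁴), so d_s = 31.8·(1−0.705⁴)^(1/3) = 28.93 mm.
Area ratio A_h/A_s = d_o²(1−k²)/d_s² = (1−k²)/(1−k⁴)^(2/3) = 0.6077.
Mass saving = 1 − 0.6077 = 39.2 %.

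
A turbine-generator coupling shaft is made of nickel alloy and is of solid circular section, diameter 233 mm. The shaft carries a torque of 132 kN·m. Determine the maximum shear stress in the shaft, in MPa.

53.1 MPa

J = πd⁴/32 = π(0.233)⁴/32 = 2.894×10^-4 m⁴.
τ_max = T·r/J = 132000 × 0.117 / 2.894×10^-4 = 5.315×10^7 Pa.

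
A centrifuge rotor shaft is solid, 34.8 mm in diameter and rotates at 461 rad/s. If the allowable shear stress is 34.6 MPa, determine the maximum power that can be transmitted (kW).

J = πd⁴/32 = π(0.0348)⁴/32 = 1.440×10^-7 m⁴.
T_max = τ_allow·J/r = 3.46×10^7 × 1.440×10^-7 / 0.0174 = 286.3 N·m.
ω = 461 rad/s, so P_max = T_max·ω = 1.320×10^5 W.

132 kW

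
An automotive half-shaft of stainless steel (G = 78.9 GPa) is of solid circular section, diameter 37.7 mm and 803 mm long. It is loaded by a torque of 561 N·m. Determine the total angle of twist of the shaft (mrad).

28.8 mrad

J = πd⁴/32 = π(0.0377)⁴/32 = 1.983×10^-7 m⁴.
θ = T·L/(G·J) = 561.0 × 0.803 / (78.9×10⁹ × 1.983×10^-7) = 0.02879 rad.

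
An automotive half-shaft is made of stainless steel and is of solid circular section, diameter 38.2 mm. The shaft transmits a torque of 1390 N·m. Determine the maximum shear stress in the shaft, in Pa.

1.27e8 Pa

J = πd⁴/32 = π(0.0382)⁴/32 = 2.091×10^-7 m⁴.
τ_max = T·r/J = 1390 × 0.0191 / 2.091×10^-7 = 1.270×10^8 Pa.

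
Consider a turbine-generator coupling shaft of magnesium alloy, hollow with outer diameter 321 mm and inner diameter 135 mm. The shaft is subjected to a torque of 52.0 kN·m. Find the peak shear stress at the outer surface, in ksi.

J = π(d_o⁴ − d_i⁴)/32 = π(0.321⁴ − 0.135⁴)/32 = 1.010×10^-3 m⁴.
τ_max = T·r/J = 52000 × 0.161 / 1.010×10^-3 = 8.265×10^6 Pa.

1.20 ksi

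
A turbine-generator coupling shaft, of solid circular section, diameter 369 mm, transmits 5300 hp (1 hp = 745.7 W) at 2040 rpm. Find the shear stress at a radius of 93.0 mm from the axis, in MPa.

0.945 MPa

ω = 2π·2040/60 = 213.6 rad/s, so T = P/ω = 5300×745.7 / 213.6 = 18500 N·m.
J = πd⁴/32 = π(0.369)⁴/32 = 1.820×10^-3 m⁴.
Shear stress varies linearly with radius: τ = T·r/J = 18500 × 0.0930 / 1.820×10^-3 = 9.453×10^5 Pa.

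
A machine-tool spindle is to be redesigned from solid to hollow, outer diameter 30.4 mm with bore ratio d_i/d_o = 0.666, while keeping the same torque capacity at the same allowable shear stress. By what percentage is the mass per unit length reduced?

Equal τ_max and T ⇒ the solid shaft needs d_s³ = d_o³(1−k⁴), so d_s = 30.4·(1−0.666⁴)^(1/3) = 28.26 mm.
Area ratio A_h/A_s = d_o²(1−k²)/d_s² = (1−k²)/(1−k⁴)^(2/3) = 0.6439.
Mass saving = 1 − 0.6439 = 35.6 %.

35.6 %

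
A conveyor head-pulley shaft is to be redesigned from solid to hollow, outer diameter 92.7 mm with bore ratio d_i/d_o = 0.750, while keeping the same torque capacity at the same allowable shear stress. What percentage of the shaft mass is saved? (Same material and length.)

Equal τ_max and T ⇒ the solid shaft needs d_s³ = d_o³(1−k⁴), so d_s = 92.7·(1−0.750⁴)^(1/3) = 81.66 mm.
Area ratio A_h/A_s = d_o²(1−k²)/d_s² = (1−k²)/(1−k⁴)^(2/3) = 0.5638.
Mass saving = 1 − 0.5638 = 43.6 %.

43.6 %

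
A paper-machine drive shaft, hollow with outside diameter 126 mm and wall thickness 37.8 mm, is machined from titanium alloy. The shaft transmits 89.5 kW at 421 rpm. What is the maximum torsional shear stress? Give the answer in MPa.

5.30 MPa

ω = 2π·421/60 = 44.09 rad/s, so T = P/ω = 89.5×10³ / 44.09 = 2030 N·m.
J = π(d_o⁴ − d_i⁴)/32 = π(0.126⁴ − 0.0504⁴)/32 = 2.411×10^-5 m⁴.
τ_max = T·r/J = 2030 × 0.0630 / 2.411×10^-5 = 5.304×10^6 Pa.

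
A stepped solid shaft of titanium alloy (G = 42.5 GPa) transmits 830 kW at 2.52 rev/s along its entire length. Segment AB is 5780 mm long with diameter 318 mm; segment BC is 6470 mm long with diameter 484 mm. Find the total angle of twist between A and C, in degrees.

0.492°

ω = 2π·2.52 = 15.83 rad/s, so T = P/ω = 830×10³ / 15.83 = 52420 N·m.
J_AB = π(0.318)⁴/32 = 1.00×10^-3 m⁴; J_BC = π(0.484)⁴/32 = 5.39×10^-3 m⁴.
θ = (T/G)·Σ L_i/J_i = (52420/42.5×10⁹)·(5.78/1.00×10^-3 + 6.47/5.39×10^-3) = 8.582×10^-3 rad.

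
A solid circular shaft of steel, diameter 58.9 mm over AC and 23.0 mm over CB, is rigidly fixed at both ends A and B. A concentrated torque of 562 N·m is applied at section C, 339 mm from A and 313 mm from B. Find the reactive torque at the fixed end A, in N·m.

548 N·m

Compatibility: T_A·a/J_AC = T_B·b/J_CB with T_A + T_B = T₀.
J_AC = 1.18×10^-6 m⁴, J_CB = 2.75×10^-8 m⁴, so T_A = T₀·(J_AC/a)/((J_AC/a)+(J_CB/b)) = 548.2 N·m, T_B = 13.81 N·m.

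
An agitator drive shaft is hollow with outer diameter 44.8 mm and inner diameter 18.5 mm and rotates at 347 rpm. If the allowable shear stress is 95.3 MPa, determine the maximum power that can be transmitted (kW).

J = π(d_o⁴ − d_i⁴)/32 = π(0.0448⁴ − 0.0185⁴)/32 = 3.840×10^-7 m⁴.
T_max = τ_allow·J/r = 9.53×10^7 × 3.840×10^-7 / 0.0224 = 1634 N·m.
ω = 2π·347/60 = 36.34 rad/s, so P_max = T_max·ω = 5.936×10^4 W.

59.4 kW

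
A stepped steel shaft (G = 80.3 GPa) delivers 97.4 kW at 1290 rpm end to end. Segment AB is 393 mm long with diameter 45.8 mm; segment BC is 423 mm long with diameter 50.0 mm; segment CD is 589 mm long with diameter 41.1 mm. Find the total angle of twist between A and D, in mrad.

ω = 2π·1290/60 = 135.1 rad/s, so T = P/ω = 97.4×10³ / 135.1 = 721.0 N·m.
J_AB = π(0.0458)⁴/32 = 4.32×10^-7 m⁴; J_BC = π(0.0500)⁴/32 = 6.14×10^-7 m⁴; J_CD = π(0.0411)⁴/32 = 2.80×10^-7 m⁴.
θ = (T/G)·Σ L_i/J_i = (721.0/80.3×10⁹)·(0.393/4.32×10^-7 + 0.423/6.14×10^-7 + 0.589/2.80×10^-7) = 0.03324 rad.

33.2 mrad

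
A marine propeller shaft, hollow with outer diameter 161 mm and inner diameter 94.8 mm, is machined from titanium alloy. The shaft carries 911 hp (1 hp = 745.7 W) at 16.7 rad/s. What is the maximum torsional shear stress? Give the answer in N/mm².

56.4 N/mm²

ω = 16.7 rad/s, so T = P/ω = 911×745.7 / 16.70 = 40680 N·m.
J = π(d_o⁴ − d_i⁴)/32 = π(0.161⁴ − 0.0948⁴)/32 = 5.803×10^-5 m⁴.
τ_max = T·r/J = 40680 × 0.0805 / 5.803×10^-5 = 5.643×10^7 Pa.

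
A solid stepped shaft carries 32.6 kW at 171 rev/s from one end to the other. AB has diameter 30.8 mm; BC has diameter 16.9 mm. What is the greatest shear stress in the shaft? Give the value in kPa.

32000 kPa

ω = 2π·171 = 1074 rad/s, so T = P/ω = 32.6×10³ / 1074 = 30.34 N·m.
Under the same torque, τ_max = 16T/(πd³) is largest where d is smallest — segment BC (d = 16.9 mm).
τ_max = 16·30.34/(π·(0.0169)³) = 3.201×10^7 Pa.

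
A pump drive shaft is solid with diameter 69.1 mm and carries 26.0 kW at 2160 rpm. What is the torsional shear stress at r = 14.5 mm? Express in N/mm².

ω = 2π·2160/60 = 226.2 rad/s, so T = P/ω = 26.0×10³ / 226.2 = 114.9 N·m.
J = πd⁴/32 = π(0.0691)⁴/32 = 2.238×10^-6 m⁴.
Shear stress varies linearly with radius: τ = T·r/J = 114.9 × 0.0145 / 2.238×10^-6 = 7.446×10^5 Pa.

0.745 N/mm²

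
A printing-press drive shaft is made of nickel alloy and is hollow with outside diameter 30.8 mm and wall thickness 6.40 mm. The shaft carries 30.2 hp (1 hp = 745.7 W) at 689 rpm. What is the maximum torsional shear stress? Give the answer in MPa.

61.6 MPa

ω = 2π·689/60 = 72.15 rad/s, so T = P/ω = 30.2×745.7 / 72.15 = 312.1 N·m.
J = π(d_o⁴ − d_i⁴)/32 = π(0.0308⁴ − 0.0180⁴)/32 = 7.804×10^-8 m⁴.
τ_max = T·r/J = 312.1 × 0.0154 / 7.804×10^-8 = 6.159×10^7 Pa.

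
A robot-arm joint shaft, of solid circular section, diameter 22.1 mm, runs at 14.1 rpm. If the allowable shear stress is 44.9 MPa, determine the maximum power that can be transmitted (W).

J = πd⁴/32 = π(0.0221)⁴/32 = 2.342×10^-8 m⁴.
T_max = τ_allow·J/r = 4.49×10^7 × 2.342×10^-8 / 0.0111 = 95.16 N·m.
ω = 2π·14.1/60 = 1.477 rad/s, so P_max = T_max·ω = 140.5 W.

141 W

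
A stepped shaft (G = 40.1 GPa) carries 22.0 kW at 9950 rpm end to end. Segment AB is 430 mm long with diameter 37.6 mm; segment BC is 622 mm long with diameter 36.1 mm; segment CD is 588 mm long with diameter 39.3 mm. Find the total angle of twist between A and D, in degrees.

ω = 2π·9950/60 = 1042 rad/s, so T = P/ω = 22.0×10³ / 1042 = 21.11 N·m.
J_AB = π(0.0376)⁴/32 = 1.96×10^-7 m⁴; J_BC = π(0.0361)⁴/32 = 1.67×10^-7 m⁴; J_CD = π(0.0393)⁴/32 = 2.34×10^-7 m⁴.
θ = (T/G)·Σ L_i/J_i = (21.11/40.1×10⁹)·(0.430/1.96×10^-7 + 0.622/1.67×10^-7 + 0.588/2.34×10^-7) = 4.440×10^-3 rad.

0.254°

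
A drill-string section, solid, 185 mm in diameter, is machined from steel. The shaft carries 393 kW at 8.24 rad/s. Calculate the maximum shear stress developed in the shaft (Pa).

3.84e7 Pa

ω = 8.24 rad/s, so T = P/ω = 393×10³ / 8.240 = 47690 N·m.
J = πd⁴/32 = π(0.185)⁴/32 = 1.150×10^-4 m⁴.
τ_max = T·r/J = 47690 × 0.0925 / 1.150×10^-4 = 3.836×10^7 Pa.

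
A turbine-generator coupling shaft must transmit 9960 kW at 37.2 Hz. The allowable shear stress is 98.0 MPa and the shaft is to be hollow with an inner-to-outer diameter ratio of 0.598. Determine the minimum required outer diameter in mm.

ω = 2π·37.2 = 233.7 rad/s, so T = P/ω = 9960×10³ / 233.7 = 42610 N·m.
For a hollow shaft with d_i/d_o = 0.598: τ_max = 16T/(π d_o³ (1−k⁴)), so d_o = [16T/(π τ_allow (1−k⁴))]^(1/3) = [16·42610/(π·9.80×10^7·0.8721)]^(1/3) = 0.1364 m.

136 mm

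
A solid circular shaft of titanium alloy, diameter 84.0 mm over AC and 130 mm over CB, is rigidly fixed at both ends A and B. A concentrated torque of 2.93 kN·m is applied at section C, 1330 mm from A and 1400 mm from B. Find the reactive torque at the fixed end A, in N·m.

454 N·m

Compatibility: T_A·a/J_AC = T_B·b/J_CB with T_A + T_B = T₀.
J_AC = 4.89×10^-6 m⁴, J_CB = 2.80×10^-5 m⁴, so T_A = T₀·(J_AC/a)/((J_AC/a)+(J_CB/b)) = 454.3 N·m, T_B = 2476 N·m.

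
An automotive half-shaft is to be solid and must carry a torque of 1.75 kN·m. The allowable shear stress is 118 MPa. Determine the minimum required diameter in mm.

For a solid shaft τ_max = 16T/(πd³), so d = (16T/(π τ_allow))^(1/3) = (16·1750/(π·1.18×10^8))^(1/3) = 0.04227 m.

42.3 mm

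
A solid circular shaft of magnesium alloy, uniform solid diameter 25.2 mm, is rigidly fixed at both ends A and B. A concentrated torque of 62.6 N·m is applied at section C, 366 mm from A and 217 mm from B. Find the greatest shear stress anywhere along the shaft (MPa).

With uniform GJ and both ends fixed, compatibility θ_AC = θ_CB gives T_A·a = T_B·b, together with T_A + T_B = T₀.
T_A = T₀·b/(a+b) = 62.60·217/583.0 = 23.30 N·m; T_B = 39.30 N·m.
τ in each portion: τ_AC = 7.42×10^6 Pa, τ_CB = 1.25×10^7 Pa; maximum is in CB.
τ_max = T_CB·r/J = 39.30·0.0126/3.96×10^-8 = 1.251×10^7 Pa.

12.5 MPa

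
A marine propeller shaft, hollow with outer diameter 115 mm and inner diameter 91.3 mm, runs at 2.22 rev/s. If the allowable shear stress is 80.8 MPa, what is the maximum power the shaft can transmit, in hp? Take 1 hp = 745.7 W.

J = π(d_o⁴ − d_i⁴)/32 = π(0.115⁴ − 0.0913⁴)/32 = 1.035×10^-5 m⁴.
T_max = τ_allow·J/r = 8.08×10^7 × 1.035×10^-5 / 0.0575 = 14540 N·m.
ω = 2π·2.22 = 13.95 rad/s, so P_max = T_max·ω = 2.029×10^5 W.

272 hp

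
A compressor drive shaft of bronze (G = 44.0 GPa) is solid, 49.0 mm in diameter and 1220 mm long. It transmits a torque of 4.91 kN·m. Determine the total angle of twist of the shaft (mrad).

241 mrad

J = πd⁴/32 = π(0.0490)⁴/32 = 5.660×10^-7 m⁴.
θ = T·L/(G·J) = 4910 × 1.22 / (44.0×10⁹ × 5.660×10^-7) = 0.2405 rad.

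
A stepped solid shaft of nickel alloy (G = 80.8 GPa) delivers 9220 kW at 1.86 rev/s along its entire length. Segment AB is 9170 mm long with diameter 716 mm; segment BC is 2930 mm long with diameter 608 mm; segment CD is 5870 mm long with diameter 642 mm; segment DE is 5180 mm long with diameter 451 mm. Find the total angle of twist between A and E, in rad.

ω = 2π·1.86 = 11.69 rad/s, so T = P/ω = 9220×10³ / 11.69 = 788900 N·m.
J_AB = π(0.716)⁴/32 = 0.0258 m⁴; J_BC = π(0.608)⁴/32 = 0.0134 m⁴; J_CD = π(0.642)⁴/32 = 0.0167 m⁴; J_DE = π(0.451)⁴/32 = 4.06×10^-3 m⁴.
θ = (T/G)·Σ L_i/J_i = (788900/80.8×10⁹)·(9.17/0.0258 + 2.93/0.0134 + 5.87/0.0167 + 5.18/4.06×10^-3) = 0.02149 rad.

0.0215 rad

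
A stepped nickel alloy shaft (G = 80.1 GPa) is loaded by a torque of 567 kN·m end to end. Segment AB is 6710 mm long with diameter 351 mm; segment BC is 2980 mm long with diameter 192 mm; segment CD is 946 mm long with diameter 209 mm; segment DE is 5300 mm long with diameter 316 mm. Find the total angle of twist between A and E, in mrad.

264 mrad

J_AB = π(0.351)⁴/32 = 1.49×10^-3 m⁴; J_BC = π(0.192)⁴/32 = 1.33×10^-4 m⁴; J_CD = π(0.209)⁴/32 = 1.87×10^-4 m⁴; J_DE = π(0.316)⁴/32 = 9.79×10^-4 m⁴.
θ = (T/G)·Σ L_i/J_i = (567000/80.1×10⁹)·(6.71/1.49×10^-3 + 2.98/1.33×10^-4 + 0.946/1.87×10^-4 + 5.30/9.79×10^-4) = 0.2641 rad.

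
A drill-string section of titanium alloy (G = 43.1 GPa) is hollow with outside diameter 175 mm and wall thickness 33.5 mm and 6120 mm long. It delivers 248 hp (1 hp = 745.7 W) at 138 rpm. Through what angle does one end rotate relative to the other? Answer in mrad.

23.1 mrad

ω = 2π·138/60 = 14.45 rad/s, so T = P/ω = 248×745.7 / 14.45 = 12800 N·m.
J = π(d_o⁴ − d_i⁴)/32 = π(0.175⁴ − 0.108⁴)/32 = 7.872×10^-5 m⁴.
θ = T·L/(G·J) = 12800 × 6.12 / (43.1×10⁹ × 7.872×10^-5) = 0.02308 rad.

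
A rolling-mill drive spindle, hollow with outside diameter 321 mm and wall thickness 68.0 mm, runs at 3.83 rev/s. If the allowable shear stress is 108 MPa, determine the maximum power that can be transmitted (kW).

J = π(d_o⁴ − d_i⁴)/32 = π(0.321⁴ − 0.185⁴)/32 = 9.274×10^-4 m⁴.
T_max = τ_allow·J/r = 1.08×10^8 × 9.274×10^-4 / 0.161 = 624000 N·m.
ω = 2π·3.83 = 24.06 rad/s, so P_max = T_max·ω = 1.502×10^7 W.

15000 kW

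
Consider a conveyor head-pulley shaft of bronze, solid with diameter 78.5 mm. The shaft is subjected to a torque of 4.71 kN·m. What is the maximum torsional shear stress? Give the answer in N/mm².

J = πd⁴/32 = π(0.0785)⁴/32 = 3.728×10^-6 m⁴.
τ_max = T·r/J = 4710 × 0.0393 / 3.728×10^-6 = 4.959×10^7 Pa.

49.6 N/mm²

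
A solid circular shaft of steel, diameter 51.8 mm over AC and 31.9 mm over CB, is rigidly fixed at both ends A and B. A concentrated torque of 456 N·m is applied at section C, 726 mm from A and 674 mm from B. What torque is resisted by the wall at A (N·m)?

Compatibility: T_A·a/J_AC = T_B·b/J_CB with T_A + T_B = T₀.
J_AC = 7.07×10^-7 m⁴, J_CB = 1.02×10^-7 m⁴, so T_A = T₀·(J_AC/a)/((J_AC/a)+(J_CB/b)) = 394.8 N·m, T_B = 61.17 N·m.

395 N·m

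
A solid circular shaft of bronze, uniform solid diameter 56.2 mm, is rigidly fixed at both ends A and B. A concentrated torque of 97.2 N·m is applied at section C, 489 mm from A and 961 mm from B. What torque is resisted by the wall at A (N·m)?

64.4 N·m

With uniform GJ and both ends fixed, compatibility θ_AC = θ_CB gives T_A·a = T_B·b, together with T_A + T_B = T₀.
T_A = T₀·b/(a+b) = 97.20·961/1450 = 64.42 N·m; T_B = 32.78 N·m.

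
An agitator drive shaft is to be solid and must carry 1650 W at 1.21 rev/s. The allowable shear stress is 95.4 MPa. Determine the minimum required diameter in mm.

22.6 mm

ω = 2π·1.21 = 7.603 rad/s, so T = P/ω = 1650 / 7.603 = 217.0 N·m.
For a solid shaft τ_max = 16T/(πd³), so d = (16T/(π τ_allow))^(1/3) = (16·217.0/(π·9.54×10^7))^(1/3) = 0.02263 m.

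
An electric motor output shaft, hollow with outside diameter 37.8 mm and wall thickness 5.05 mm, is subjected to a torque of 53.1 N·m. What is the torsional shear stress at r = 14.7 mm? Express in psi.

J = π(d_o⁴ − d_i⁴)/32 = π(0.0378⁴ − 0.0277⁴)/32 = 1.426×10^-7 m⁴.
Shear stress varies linearly with radius: τ = T·r/J = 53.10 × 0.0147 / 1.426×10^-7 = 5.473×10^6 Pa.

794 psi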